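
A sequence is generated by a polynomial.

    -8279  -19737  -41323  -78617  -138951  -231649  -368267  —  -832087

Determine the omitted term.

-562833

Using the first 7 terms:
Δ: -11458  -21586  -37294  -60334  -92698  -136618
Δ²: -10128  -15708  -23040  -32364  -43920
Δ³: -5580  -7332  -9324  -11556
Δ⁴: -1752  -1992  -2232
Δ⁵: -240  -240
Constant fifth difference = -240.
Extend forward: -2232 − 240 = -2472;  -11556 − 2472 = -14028;  -43920 − 14028 = -57948;  -136618 − 57948 = -194566;  -368267 − 194566 = -562833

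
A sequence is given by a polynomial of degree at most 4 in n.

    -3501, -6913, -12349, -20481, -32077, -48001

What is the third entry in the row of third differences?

-864

First differences: -3412, -5436, -8132, -11596, -15924
Second differences: -2024, -2696, -3464, -4328
Third differences: -672, -768, -864
Fourth differences: -96, -96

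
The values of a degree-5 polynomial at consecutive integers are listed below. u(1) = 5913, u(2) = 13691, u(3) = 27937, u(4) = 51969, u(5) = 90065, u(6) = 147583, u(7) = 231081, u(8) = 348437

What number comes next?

508969

7778, 14246, 24032, 38096, 57518, 83498, 117356
6468, 9786, 14064, 19422, 25980, 33858
3318, 4278, 5358, 6558, 7878
960, 1080, 1200, 1320
120, 120, 120
Fifth differences constant at 120.
1320 + 120 = 1440;  7878 + 1440 = 9318;  33858 + 9318 = 43176;  117356 + 43176 = 160532;  348437 + 160532 = 508969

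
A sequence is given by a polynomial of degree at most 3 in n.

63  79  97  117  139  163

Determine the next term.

189

16  18  20  22  24
2  2  2  2
The second differences are constant (2).
24 + 2 = 26;  163 + 26 = 189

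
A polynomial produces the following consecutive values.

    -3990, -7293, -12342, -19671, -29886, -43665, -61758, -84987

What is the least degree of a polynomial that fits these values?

4

First differences: -3303, -5049, -7329, -10215, -13779, -18093, -23229
Second differences: -1746, -2280, -2886, -3564, -4314, -5136
Third differences: -534, -606, -678, -750, -822
Fourth differences: -72, -72, -72, -72
The fourth differences are constant, so the polynomial has degree 4.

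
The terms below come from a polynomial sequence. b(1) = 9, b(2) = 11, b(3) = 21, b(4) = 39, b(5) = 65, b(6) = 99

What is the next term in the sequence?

2 , 10 , 18 , 26 , 34
8 , 8 , 8 , 8
The second differences are constant (8).
34 + 8 = 42;  99 + 42 = 141

141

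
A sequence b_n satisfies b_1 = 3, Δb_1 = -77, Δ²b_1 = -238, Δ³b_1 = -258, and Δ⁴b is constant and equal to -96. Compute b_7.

Build the table forward from the leading diagonal:
Fourth differences: -96  -96  -96  -96  -96  -96  -96
Third differences: -258  -354  -450  -546  -642  -738  -834
Second differences: -238  -496  -850  -1300  -1846  -2488  -3226
First differences: -77  -315  -811  -1661  -2961  -4807  -7295
b: 3  -74  -389  -1200  -2861  -5822  -10629

-10629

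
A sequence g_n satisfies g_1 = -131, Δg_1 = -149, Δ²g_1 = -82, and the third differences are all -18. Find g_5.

Build the table forward from the leading diagonal:
Δ³: -18  -18  -18  -18  -18
Δ²: -82  -100  -118  -136  -154
Δ: -149  -231  -331  -449  -585
g: -131  -280  -511  -842  -1291

-1291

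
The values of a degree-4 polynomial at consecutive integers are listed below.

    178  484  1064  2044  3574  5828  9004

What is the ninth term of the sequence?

19034

306  580  980  1530  2254  3176
274  400  550  724  922
126  150  174  198
24  24  24
The fourth differences are constant (24).
198 + 24 = 222;  922 + 222 = 1144;  3176 + 1144 = 4320;  9004 + 4320 = 13324
222 + 24 = 246;  1144 + 246 = 1390;  4320 + 1390 = 5710;  13324 + 5710 = 19034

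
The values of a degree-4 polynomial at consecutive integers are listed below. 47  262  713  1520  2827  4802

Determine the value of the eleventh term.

32257

215 , 451 , 807 , 1307 , 1975
236 , 356 , 500 , 668
120 , 144 , 168
24 , 24
The fourth differences are constant (24).
168 + 24 = 192;  668 + 192 = 860;  1975 + 860 = 2835;  4802 + 2835 = 7637
192 + 24 = 216;  860 + 216 = 1076;  2835 + 1076 = 3911;  7637 + 3911 = 11548
216 + 24 = 240;  1076 + 240 = 1316;  3911 + 1316 = 5227;  11548 + 5227 = 16775
240 + 24 = 264;  1316 + 264 = 1580;  5227 + 1580 = 6807;  16775 + 6807 = 23582
264 + 24 = 288;  1580 + 288 = 1868;  6807 + 1868 = 8675;  23582 + 8675 = 32257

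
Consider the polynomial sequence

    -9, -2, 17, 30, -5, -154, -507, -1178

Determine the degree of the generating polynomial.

4

Δ: 7, 19, 13, -35, -149, -353, -671
Δ²: 12, -6, -48, -114, -204, -318
Δ³: -18, -42, -66, -90, -114
Δ⁴: -24, -24, -24, -24
The fourth differences are constant, so the polynomial has degree 4.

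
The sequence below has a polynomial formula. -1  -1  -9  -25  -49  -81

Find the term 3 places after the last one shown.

0, -8, -16, -24, -32
-8, -8, -8, -8
Constant second difference = -8, so extend:
-32 − 8 = -40;  -81 − 40 = -121
-40 − 8 = -48;  -121 − 48 = -169
-48 − 8 = -56;  -169 − 56 = -225

-225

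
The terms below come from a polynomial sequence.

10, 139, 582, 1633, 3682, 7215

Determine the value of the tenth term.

49267

First differences: 129, 443, 1051, 2049, 3533
Second differences: 314, 608, 998, 1484
Third differences: 294, 390, 486
Fourth differences: 96, 96
Fourth differences constant at 96.
486 + 96 = 582;  1484 + 582 = 2066;  3533 + 2066 = 5599;  7215 + 5599 = 12814
582 + 96 = 678;  2066 + 678 = 2744;  5599 + 2744 = 8343;  12814 + 8343 = 21157
678 + 96 = 774;  2744 + 774 = 3518;  8343 + 3518 = 11861;  21157 + 11861 = 33018
774 + 96 = 870;  3518 + 870 = 4388;  11861 + 4388 = 16249;  33018 + 16249 = 49267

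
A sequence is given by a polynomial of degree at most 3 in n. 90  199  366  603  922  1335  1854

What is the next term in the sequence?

Δ: 109 , 167 , 237 , 319 , 413 , 519
Δ²: 58 , 70 , 82 , 94 , 106
Δ³: 12 , 12 , 12 , 12
The third differences are constant (12).
106 + 12 = 118;  519 + 118 = 637;  1854 + 637 = 2491

2491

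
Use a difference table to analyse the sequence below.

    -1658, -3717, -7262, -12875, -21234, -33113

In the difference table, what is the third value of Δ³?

-774

D1: -2059, -3545, -5613, -8359, -11879
D2: -1486, -2068, -2746, -3520
D3: -582, -678, -774
D4: -96, -96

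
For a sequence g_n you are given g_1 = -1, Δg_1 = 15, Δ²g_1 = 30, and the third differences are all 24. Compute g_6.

614

Build the table forward from the leading diagonal:
Δ³: 24  24  24  24  24  24
Δ²: 30  54  78  102  126  150
Δ: 15  45  99  177  279  405
g: -1  14  59  158  335  614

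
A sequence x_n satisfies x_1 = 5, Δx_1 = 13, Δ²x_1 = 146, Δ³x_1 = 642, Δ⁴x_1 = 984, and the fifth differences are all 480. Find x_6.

13350

Build the table forward from the leading diagonal:
D5: 480, 480, 480, 480, 480, 480
D4: 984, 1464, 1944, 2424, 2904, 3384
D3: 642, 1626, 3090, 5034, 7458, 10362
D2: 146, 788, 2414, 5504, 10538, 17996
D1: 13, 159, 947, 3361, 8865, 19403
x: 5, 18, 177, 1124, 4485, 13350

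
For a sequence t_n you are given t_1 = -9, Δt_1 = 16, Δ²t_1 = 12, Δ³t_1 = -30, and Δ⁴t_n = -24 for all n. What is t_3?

35

Build the table forward from the leading diagonal:
Fourth differences: -24  -24  -24
Third differences: -30  -54  -78
Second differences: 12  -18  -72
First differences: 16  28  10
t: -9  7  35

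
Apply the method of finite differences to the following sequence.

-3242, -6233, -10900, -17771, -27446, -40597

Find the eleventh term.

-187052

Δ: -2991, -4667, -6871, -9675, -13151
Δ²: -1676, -2204, -2804, -3476
Δ³: -528, -600, -672
Δ⁴: -72, -72
Constant fourth difference = -72, so extend:
-672 − 72 = -744;  -3476 − 744 = -4220;  -13151 − 4220 = -17371;  -40597 − 17371 = -57968
-744 − 72 = -816;  -4220 − 816 = -5036;  -17371 − 5036 = -22407;  -57968 − 22407 = -80375
-816 − 72 = -888;  -5036 − 888 = -5924;  -22407 − 5924 = -28331;  -80375 − 28331 = -108706
-888 − 72 = -960;  -5924 − 960 = -6884;  -28331 − 6884 = -35215;  -108706 − 35215 = -143921
-960 − 72 = -1032;  -6884 − 1032 = -7916;  -35215 − 7916 = -43131;  -143921 − 43131 = -187052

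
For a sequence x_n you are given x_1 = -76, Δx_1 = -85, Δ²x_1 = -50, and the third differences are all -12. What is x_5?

-764

Build the table forward from the leading diagonal:
Third differences: -12  -12  -12  -12  -12
Second differences: -50  -62  -74  -86  -98
First differences: -85  -135  -197  -271  -357
x: -76  -161  -296  -493  -764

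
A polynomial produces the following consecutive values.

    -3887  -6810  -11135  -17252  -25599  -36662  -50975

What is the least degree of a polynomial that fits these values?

First differences: -2923, -4325, -6117, -8347, -11063, -14313
Second differences: -1402, -1792, -2230, -2716, -3250
Third differences: -390, -438, -486, -534
Fourth differences: -48, -48, -48
The fourth differences are constant, so the polynomial has degree 4.

4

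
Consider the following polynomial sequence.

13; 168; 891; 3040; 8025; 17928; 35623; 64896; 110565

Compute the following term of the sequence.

First differences: 155 , 723 , 2149 , 4985 , 9903 , 17695 , 29273 , 45669
Second differences: 568 , 1426 , 2836 , 4918 , 7792 , 11578 , 16396
Third differences: 858 , 1410 , 2082 , 2874 , 3786 , 4818
Fourth differences: 552 , 672 , 792 , 912 , 1032
Fifth differences: 120 , 120 , 120 , 120
Fifth differences constant at 120.
1032 + 120 = 1152;  4818 + 1152 = 5970;  16396 + 5970 = 22366;  45669 + 22366 = 68035;  110565 + 68035 = 178600

178600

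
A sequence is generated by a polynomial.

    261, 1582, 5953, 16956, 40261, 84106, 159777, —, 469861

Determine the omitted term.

282088

Using the first 7 terms:
D1: 1321, 4371, 11003, 23305, 43845, 75671
D2: 3050, 6632, 12302, 20540, 31826
D3: 3582, 5670, 8238, 11286
D4: 2088, 2568, 3048
D5: 480, 480
Constant fifth difference = 480.
Extend forward: 3048 + 480 = 3528;  11286 + 3528 = 14814;  31826 + 14814 = 46640;  75671 + 46640 = 122311;  159777 + 122311 = 282088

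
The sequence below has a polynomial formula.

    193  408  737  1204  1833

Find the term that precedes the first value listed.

D1: 215, 329, 467, 629
D2: 114, 138, 162
D3: 24, 24
The third differences are constant at 24.
Work back: 114 − 24 = 90;  215 − 90 = 125;  193 − 125 = 68

68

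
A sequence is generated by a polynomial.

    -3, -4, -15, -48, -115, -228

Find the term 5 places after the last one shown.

-1903

D1: -1, -11, -33, -67, -113
D2: -10, -22, -34, -46
D3: -12, -12, -12
Third differences constant at -12.
-46 − 12 = -58;  -113 − 58 = -171;  -228 − 171 = -399
-58 − 12 = -70;  -171 − 70 = -241;  -399 − 241 = -640
-70 − 12 = -82;  -241 − 82 = -323;  -640 − 323 = -963
-82 − 12 = -94;  -323 − 94 = -417;  -963 − 417 = -1380
-94 − 12 = -106;  -417 − 106 = -523;  -1380 − 523 = -1903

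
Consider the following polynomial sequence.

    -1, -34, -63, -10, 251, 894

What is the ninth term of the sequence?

-33  -29  53  261  643
4  82  208  382
78  126  174
48  48
Fourth differences constant at 48.
174 + 48 = 222;  382 + 222 = 604;  643 + 604 = 1247;  894 + 1247 = 2141
222 + 48 = 270;  604 + 270 = 874;  1247 + 874 = 2121;  2141 + 2121 = 4262
270 + 48 = 318;  874 + 318 = 1192;  2121 + 1192 = 3313;  4262 + 3313 = 7575

7575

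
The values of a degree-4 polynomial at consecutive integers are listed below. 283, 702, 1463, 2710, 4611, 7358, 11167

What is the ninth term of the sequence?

22955

D1: 419, 761, 1247, 1901, 2747, 3809
D2: 342, 486, 654, 846, 1062
D3: 144, 168, 192, 216
D4: 24, 24, 24
Fourth differences constant at 24.
216 + 24 = 240;  1062 + 240 = 1302;  3809 + 1302 = 5111;  11167 + 5111 = 16278
240 + 24 = 264;  1302 + 264 = 1566;  5111 + 1566 = 6677;  16278 + 6677 = 22955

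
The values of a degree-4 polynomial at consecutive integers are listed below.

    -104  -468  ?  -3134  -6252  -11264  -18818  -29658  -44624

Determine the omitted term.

-1358

Using the last 6 terms:
Δ: -3118  -5012  -7554  -10840  -14966
Δ²: -1894  -2542  -3286  -4126
Δ³: -648  -744  -840
Δ⁴: -96  -96
Constant fourth difference = -96.
Extend backward: -648 + 96 = -552;  -1894 + 552 = -1342;  -3118 + 1342 = -1776;  -3134 + 1776 = -1358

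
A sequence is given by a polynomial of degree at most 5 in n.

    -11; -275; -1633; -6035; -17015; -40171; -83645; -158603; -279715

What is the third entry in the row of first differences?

-4402

D1: -264, -1358, -4402, -10980, -23156, -43474, -74958, -121112
D2: -1094, -3044, -6578, -12176, -20318, -31484, -46154
D3: -1950, -3534, -5598, -8142, -11166, -14670
D4: -1584, -2064, -2544, -3024, -3504
D5: -480, -480, -480, -480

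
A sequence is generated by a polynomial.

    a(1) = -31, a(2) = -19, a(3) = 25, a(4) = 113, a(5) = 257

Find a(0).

-23

Δ: 12  44  88  144
Δ²: 32  44  56
Δ³: 12  12
The third differences are constant at 12.
Work back: 32 − 12 = 20;  12 − 20 = -8;  -31 + 8 = -23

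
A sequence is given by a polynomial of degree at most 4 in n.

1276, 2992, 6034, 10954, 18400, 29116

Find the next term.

D1: 1716 , 3042 , 4920 , 7446 , 10716
D2: 1326 , 1878 , 2526 , 3270
D3: 552 , 648 , 744
D4: 96 , 96
Fourth differences constant at 96.
744 + 96 = 840;  3270 + 840 = 4110;  10716 + 4110 = 14826;  29116 + 14826 = 43942

43942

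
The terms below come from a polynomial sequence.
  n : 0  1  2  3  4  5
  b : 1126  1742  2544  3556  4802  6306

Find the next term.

8092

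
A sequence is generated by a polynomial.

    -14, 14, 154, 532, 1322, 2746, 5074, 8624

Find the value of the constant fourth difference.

D1: 28, 140, 378, 790, 1424, 2328, 3550
D2: 112, 238, 412, 634, 904, 1222
D3: 126, 174, 222, 270, 318
D4: 48, 48, 48, 48

48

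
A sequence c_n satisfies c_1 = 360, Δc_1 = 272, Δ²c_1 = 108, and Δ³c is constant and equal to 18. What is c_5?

2168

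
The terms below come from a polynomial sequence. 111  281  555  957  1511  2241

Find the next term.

D1: 170, 274, 402, 554, 730
D2: 104, 128, 152, 176
D3: 24, 24, 24
Constant third difference = 24, so extend:
176 + 24 = 200;  730 + 200 = 930;  2241 + 930 = 3171

3171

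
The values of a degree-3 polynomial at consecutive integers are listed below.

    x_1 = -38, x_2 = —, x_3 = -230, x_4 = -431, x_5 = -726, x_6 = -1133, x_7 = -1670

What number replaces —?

Using the last 5 terms:
First differences: -201, -295, -407, -537
Second differences: -94, -112, -130
Third differences: -18, -18
Constant third difference = -18.
Extend backward: -94 + 18 = -76;  -201 + 76 = -125;  -230 + 125 = -105

-105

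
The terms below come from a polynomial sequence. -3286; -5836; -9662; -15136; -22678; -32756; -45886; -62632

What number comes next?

-83606

-2550 , -3826 , -5474 , -7542 , -10078 , -13130 , -16746
-1276 , -1648 , -2068 , -2536 , -3052 , -3616
-372 , -420 , -468 , -516 , -564
-48 , -48 , -48 , -48
The fourth differences are constant (-48).
-564 − 48 = -612;  -3616 − 612 = -4228;  -16746 − 4228 = -20974;  -62632 − 20974 = -83606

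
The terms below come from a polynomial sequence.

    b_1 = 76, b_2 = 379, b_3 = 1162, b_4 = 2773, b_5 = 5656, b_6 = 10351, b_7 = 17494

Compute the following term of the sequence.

D1: 303, 783, 1611, 2883, 4695, 7143
D2: 480, 828, 1272, 1812, 2448
D3: 348, 444, 540, 636
D4: 96, 96, 96
The fourth differences are constant (96).
636 + 96 = 732;  2448 + 732 = 3180;  7143 + 3180 = 10323;  17494 + 10323 = 27817

27817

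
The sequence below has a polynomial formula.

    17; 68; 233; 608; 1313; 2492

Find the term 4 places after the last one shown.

15668

First differences: 51  165  375  705  1179
Second differences: 114  210  330  474
Third differences: 96  120  144
Fourth differences: 24  24
The fourth differences are constant (24).
144 + 24 = 168;  474 + 168 = 642;  1179 + 642 = 1821;  2492 + 1821 = 4313
168 + 24 = 192;  642 + 192 = 834;  1821 + 834 = 2655;  4313 + 2655 = 6968
192 + 24 = 216;  834 + 216 = 1050;  2655 + 1050 = 3705;  6968 + 3705 = 10673
216 + 24 = 240;  1050 + 240 = 1290;  3705 + 1290 = 4995;  10673 + 4995 = 15668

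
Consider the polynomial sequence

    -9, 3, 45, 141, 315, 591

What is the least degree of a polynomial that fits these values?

12, 42, 96, 174, 276
30, 54, 78, 102
24, 24, 24
The third differences are constant, so the polynomial has degree 3.

3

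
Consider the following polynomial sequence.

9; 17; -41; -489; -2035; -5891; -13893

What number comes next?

-28621

Δ: 8 , -58 , -448 , -1546 , -3856 , -8002
Δ²: -66 , -390 , -1098 , -2310 , -4146
Δ³: -324 , -708 , -1212 , -1836
Δ⁴: -384 , -504 , -624
Δ⁵: -120 , -120
Constant fifth difference = -120, so extend:
-624 − 120 = -744;  -1836 − 744 = -2580;  -4146 − 2580 = -6726;  -8002 − 6726 = -14728;  -13893 − 14728 = -28621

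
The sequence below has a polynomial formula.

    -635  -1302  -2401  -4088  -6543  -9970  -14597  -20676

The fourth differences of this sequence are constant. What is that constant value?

-24

D1: -667, -1099, -1687, -2455, -3427, -4627, -6079
D2: -432, -588, -768, -972, -1200, -1452
D3: -156, -180, -204, -228, -252
D4: -24, -24, -24, -24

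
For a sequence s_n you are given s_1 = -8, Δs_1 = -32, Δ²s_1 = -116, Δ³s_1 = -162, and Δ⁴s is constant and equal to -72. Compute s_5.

-1552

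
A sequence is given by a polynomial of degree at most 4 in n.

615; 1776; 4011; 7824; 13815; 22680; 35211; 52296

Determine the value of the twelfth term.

1161, 2235, 3813, 5991, 8865, 12531, 17085
1074, 1578, 2178, 2874, 3666, 4554
504, 600, 696, 792, 888
96, 96, 96, 96
Fourth differences constant at 96.
888 + 96 = 984;  4554 + 984 = 5538;  17085 + 5538 = 22623;  52296 + 22623 = 74919
984 + 96 = 1080;  5538 + 1080 = 6618;  22623 + 6618 = 29241;  74919 + 29241 = 104160
1080 + 96 = 1176;  6618 + 1176 = 7794;  29241 + 7794 = 37035;  104160 + 37035 = 141195
1176 + 96 = 1272;  7794 + 1272 = 9066;  37035 + 9066 = 46101;  141195 + 46101 = 187296

187296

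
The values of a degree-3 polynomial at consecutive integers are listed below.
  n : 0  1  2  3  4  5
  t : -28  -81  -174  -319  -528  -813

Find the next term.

-1186

D1: -53, -93, -145, -209, -285
D2: -40, -52, -64, -76
D3: -12, -12, -12
Third differences constant at -12.
-76 − 12 = -88;  -285 − 88 = -373;  -813 − 373 = -1186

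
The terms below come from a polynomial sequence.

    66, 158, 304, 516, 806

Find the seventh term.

1668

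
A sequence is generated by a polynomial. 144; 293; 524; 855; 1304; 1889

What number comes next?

2628

Δ: 149  231  331  449  585
Δ²: 82  100  118  136
Δ³: 18  18  18
The third differences are constant (18).
136 + 18 = 154;  585 + 154 = 739;  1889 + 739 = 2628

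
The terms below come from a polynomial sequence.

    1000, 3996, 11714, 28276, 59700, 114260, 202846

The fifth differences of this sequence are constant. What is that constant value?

D1: 2996, 7718, 16562, 31424, 54560, 88586
D2: 4722, 8844, 14862, 23136, 34026
D3: 4122, 6018, 8274, 10890
D4: 1896, 2256, 2616
D5: 360, 360

360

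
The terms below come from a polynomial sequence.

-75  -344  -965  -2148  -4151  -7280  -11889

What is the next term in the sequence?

First differences: -269 , -621 , -1183 , -2003 , -3129 , -4609
Second differences: -352 , -562 , -820 , -1126 , -1480
Third differences: -210 , -258 , -306 , -354
Fourth differences: -48 , -48 , -48
Constant fourth difference = -48, so extend:
-354 − 48 = -402;  -1480 − 402 = -1882;  -4609 − 1882 = -6491;  -11889 − 6491 = -18380

-18380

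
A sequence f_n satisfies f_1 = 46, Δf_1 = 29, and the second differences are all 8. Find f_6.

271

Build the table forward from the leading diagonal:
Second differences: 8, 8, 8, 8, 8, 8
First differences: 29, 37, 45, 53, 61, 69
f: 46, 75, 112, 157, 210, 271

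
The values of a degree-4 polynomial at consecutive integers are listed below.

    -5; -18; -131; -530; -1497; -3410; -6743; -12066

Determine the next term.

-20045

-13, -113, -399, -967, -1913, -3333, -5323
-100, -286, -568, -946, -1420, -1990
-186, -282, -378, -474, -570
-96, -96, -96, -96
Fourth differences constant at -96.
-570 − 96 = -666;  -1990 − 666 = -2656;  -5323 − 2656 = -7979;  -12066 − 7979 = -20045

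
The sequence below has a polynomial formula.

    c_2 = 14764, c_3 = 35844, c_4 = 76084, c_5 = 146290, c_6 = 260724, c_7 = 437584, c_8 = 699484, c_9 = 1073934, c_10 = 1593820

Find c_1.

21080  40240  70206  114434  176860  261900  374450  519886
19160  29966  44228  62426  85040  112550  145436
10806  14262  18198  22614  27510  32886
3456  3936  4416  4896  5376
480  480  480  480
The fifth differences are constant at 480.
Work back: 3456 − 480 = 2976;  10806 − 2976 = 7830;  19160 − 7830 = 11330;  21080 − 11330 = 9750;  14764 − 9750 = 5014

5014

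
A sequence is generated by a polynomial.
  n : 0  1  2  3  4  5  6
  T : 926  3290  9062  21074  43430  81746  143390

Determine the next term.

Δ: 2364, 5772, 12012, 22356, 38316, 61644
Δ²: 3408, 6240, 10344, 15960, 23328
Δ³: 2832, 4104, 5616, 7368
Δ⁴: 1272, 1512, 1752
Δ⁵: 240, 240
The fifth differences are constant (240).
1752 + 240 = 1992;  7368 + 1992 = 9360;  23328 + 9360 = 32688;  61644 + 32688 = 94332;  143390 + 94332 = 237722

237722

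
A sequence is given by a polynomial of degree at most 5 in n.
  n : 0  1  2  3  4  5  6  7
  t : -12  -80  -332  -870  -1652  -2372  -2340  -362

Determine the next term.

-68  -252  -538  -782  -720  32  1978
-184  -286  -244  62  752  1946
-102  42  306  690  1194
144  264  384  504
120  120  120
Fifth differences constant at 120.
504 + 120 = 624;  1194 + 624 = 1818;  1946 + 1818 = 3764;  1978 + 3764 = 5742;  -362 + 5742 = 5380

5380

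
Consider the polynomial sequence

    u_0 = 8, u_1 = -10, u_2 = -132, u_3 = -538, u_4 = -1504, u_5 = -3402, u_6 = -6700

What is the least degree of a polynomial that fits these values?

4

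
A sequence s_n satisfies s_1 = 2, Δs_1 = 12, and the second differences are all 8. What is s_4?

62

Build the table forward from the leading diagonal:
Second differences: 8  8  8  8
First differences: 12  20  28  36
s: 2  14  34  62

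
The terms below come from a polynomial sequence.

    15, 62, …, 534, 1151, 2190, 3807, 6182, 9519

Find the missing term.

207

Using the last 6 terms:
617  1039  1617  2375  3337
422  578  758  962
156  180  204
24  24
Constant fourth difference = 24.
Extend backward: 156 − 24 = 132;  422 − 132 = 290;  617 − 290 = 327;  534 − 327 = 207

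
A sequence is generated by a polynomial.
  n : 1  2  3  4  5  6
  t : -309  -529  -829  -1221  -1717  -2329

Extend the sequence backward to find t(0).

-157

-220, -300, -392, -496, -612
-80, -92, -104, -116
-12, -12, -12
The third differences are constant at -12.
Work back: -80 + 12 = -68;  -220 + 68 = -152;  -309 + 152 = -157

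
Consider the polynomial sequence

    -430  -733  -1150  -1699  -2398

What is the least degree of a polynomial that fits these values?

3

Δ: -303, -417, -549, -699
Δ²: -114, -132, -150
Δ³: -18, -18
The third differences are constant, so the polynomial has degree 3.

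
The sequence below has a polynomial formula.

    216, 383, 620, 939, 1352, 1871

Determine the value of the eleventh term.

6476

167, 237, 319, 413, 519
70, 82, 94, 106
12, 12, 12
The third differences are constant (12).
106 + 12 = 118;  519 + 118 = 637;  1871 + 637 = 2508
118 + 12 = 130;  637 + 130 = 767;  2508 + 767 = 3275
130 + 12 = 142;  767 + 142 = 909;  3275 + 909 = 4184
142 + 12 = 154;  909 + 154 = 1063;  4184 + 1063 = 5247
154 + 12 = 166;  1063 + 166 = 1229;  5247 + 1229 = 6476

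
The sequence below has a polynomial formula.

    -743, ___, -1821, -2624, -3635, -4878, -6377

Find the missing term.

-1202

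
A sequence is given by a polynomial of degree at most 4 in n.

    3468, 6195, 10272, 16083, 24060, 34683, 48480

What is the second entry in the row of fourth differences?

D1: 2727, 4077, 5811, 7977, 10623, 13797
D2: 1350, 1734, 2166, 2646, 3174
D3: 384, 432, 480, 528
D4: 48, 48, 48

48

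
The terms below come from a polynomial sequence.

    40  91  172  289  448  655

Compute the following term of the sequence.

916

Δ: 51, 81, 117, 159, 207
Δ²: 30, 36, 42, 48
Δ³: 6, 6, 6
The third differences are constant (6).
48 + 6 = 54;  207 + 54 = 261;  655 + 261 = 916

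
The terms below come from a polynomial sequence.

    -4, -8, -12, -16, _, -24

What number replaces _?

-20

Using the first 4 terms:
First differences: -4, -4, -4
Constant first difference = -4.
Extend forward: -16 − 4 = -20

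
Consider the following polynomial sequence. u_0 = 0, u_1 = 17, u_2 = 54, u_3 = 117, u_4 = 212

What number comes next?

345

D1: 17, 37, 63, 95
D2: 20, 26, 32
D3: 6, 6
Constant third difference = 6, so extend:
32 + 6 = 38;  95 + 38 = 133;  212 + 133 = 345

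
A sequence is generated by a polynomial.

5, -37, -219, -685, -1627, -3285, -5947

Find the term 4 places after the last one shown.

-34075

First differences: -42, -182, -466, -942, -1658, -2662
Second differences: -140, -284, -476, -716, -1004
Third differences: -144, -192, -240, -288
Fourth differences: -48, -48, -48
Fourth differences constant at -48.
-288 − 48 = -336;  -1004 − 336 = -1340;  -2662 − 1340 = -4002;  -5947 − 4002 = -9949
-336 − 48 = -384;  -1340 − 384 = -1724;  -4002 − 1724 = -5726;  -9949 − 5726 = -15675
-384 − 48 = -432;  -1724 − 432 = -2156;  -5726 − 2156 = -7882;  -15675 − 7882 = -23557
-432 − 48 = -480;  -2156 − 480 = -2636;  -7882 − 2636 = -10518;  -23557 − 10518 = -34075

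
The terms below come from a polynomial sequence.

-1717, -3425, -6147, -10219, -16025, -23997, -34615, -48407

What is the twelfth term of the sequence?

-147555

D1: -1708, -2722, -4072, -5806, -7972, -10618, -13792
D2: -1014, -1350, -1734, -2166, -2646, -3174
D3: -336, -384, -432, -480, -528
D4: -48, -48, -48, -48
Fourth differences constant at -48.
-528 − 48 = -576;  -3174 − 576 = -3750;  -13792 − 3750 = -17542;  -48407 − 17542 = -65949
-576 − 48 = -624;  -3750 − 624 = -4374;  -17542 − 4374 = -21916;  -65949 − 21916 = -87865
-624 − 48 = -672;  -4374 − 672 = -5046;  -21916 − 5046 = -26962;  -87865 − 26962 = -114827
-672 − 48 = -720;  -5046 − 720 = -5766;  -26962 − 5766 = -32728;  -114827 − 32728 = -147555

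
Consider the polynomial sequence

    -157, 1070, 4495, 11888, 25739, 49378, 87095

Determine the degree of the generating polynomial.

5

1227, 3425, 7393, 13851, 23639, 37717
2198, 3968, 6458, 9788, 14078
1770, 2490, 3330, 4290
720, 840, 960
120, 120
The fifth differences are constant, so the polynomial has degree 5.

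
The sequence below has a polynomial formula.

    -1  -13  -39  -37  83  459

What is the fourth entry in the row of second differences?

256

Δ: -12, -26, 2, 120, 376
Δ²: -14, 28, 118, 256
Δ³: 42, 90, 138
Δ⁴: 48, 48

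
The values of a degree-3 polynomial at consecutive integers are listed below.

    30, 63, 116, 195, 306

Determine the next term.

455

First differences: 33, 53, 79, 111
Second differences: 20, 26, 32
Third differences: 6, 6
Third differences constant at 6.
32 + 6 = 38;  111 + 38 = 149;  306 + 149 = 455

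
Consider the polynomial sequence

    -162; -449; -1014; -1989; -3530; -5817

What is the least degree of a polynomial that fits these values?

Δ: -287, -565, -975, -1541, -2287
Δ²: -278, -410, -566, -746
Δ³: -132, -156, -180
Δ⁴: -24, -24
The fourth differences are constant, so the polynomial has degree 4.

4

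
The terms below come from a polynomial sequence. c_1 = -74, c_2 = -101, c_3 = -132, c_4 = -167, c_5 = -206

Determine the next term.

-249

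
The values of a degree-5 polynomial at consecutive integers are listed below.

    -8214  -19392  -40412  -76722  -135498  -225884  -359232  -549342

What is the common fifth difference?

-240

D1: -11178, -21020, -36310, -58776, -90386, -133348, -190110
D2: -9842, -15290, -22466, -31610, -42962, -56762
D3: -5448, -7176, -9144, -11352, -13800
D4: -1728, -1968, -2208, -2448
D5: -240, -240, -240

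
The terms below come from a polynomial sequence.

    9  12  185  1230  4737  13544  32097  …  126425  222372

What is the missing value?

66810

Using the first 7 terms:
3, 173, 1045, 3507, 8807, 18553
170, 872, 2462, 5300, 9746
702, 1590, 2838, 4446
888, 1248, 1608
360, 360
Constant fifth difference = 360.
Extend forward: 1608 + 360 = 1968;  4446 + 1968 = 6414;  9746 + 6414 = 16160;  18553 + 16160 = 34713;  32097 + 34713 = 66810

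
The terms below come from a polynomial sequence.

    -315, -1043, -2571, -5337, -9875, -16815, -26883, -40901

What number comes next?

-59787

Δ: -728 , -1528 , -2766 , -4538 , -6940 , -10068 , -14018
Δ²: -800 , -1238 , -1772 , -2402 , -3128 , -3950
Δ³: -438 , -534 , -630 , -726 , -822
Δ⁴: -96 , -96 , -96 , -96
Fourth differences constant at -96.
-822 − 96 = -918;  -3950 − 918 = -4868;  -14018 − 4868 = -18886;  -40901 − 18886 = -59787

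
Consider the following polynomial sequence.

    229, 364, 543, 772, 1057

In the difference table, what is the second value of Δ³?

First differences: 135, 179, 229, 285
Second differences: 44, 50, 56
Third differences: 6, 6

6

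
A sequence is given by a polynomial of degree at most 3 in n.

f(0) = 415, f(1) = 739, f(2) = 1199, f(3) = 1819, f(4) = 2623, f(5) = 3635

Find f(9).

10243

Δ: 324, 460, 620, 804, 1012
Δ²: 136, 160, 184, 208
Δ³: 24, 24, 24
Constant third difference = 24, so extend:
208 + 24 = 232;  1012 + 232 = 1244;  3635 + 1244 = 4879
232 + 24 = 256;  1244 + 256 = 1500;  4879 + 1500 = 6379
256 + 24 = 280;  1500 + 280 = 1780;  6379 + 1780 = 8159
280 + 24 = 304;  1780 + 304 = 2084;  8159 + 2084 = 10243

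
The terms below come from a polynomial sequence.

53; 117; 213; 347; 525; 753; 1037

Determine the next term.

Δ: 64, 96, 134, 178, 228, 284
Δ²: 32, 38, 44, 50, 56
Δ³: 6, 6, 6, 6
The third differences are constant (6).
56 + 6 = 62;  284 + 62 = 346;  1037 + 346 = 1383

1383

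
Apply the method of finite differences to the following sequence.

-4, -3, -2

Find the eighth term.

3

Δ: 1  1
The first differences are constant (1).
-2 + 1 = -1
-1 + 1 = 0
0 + 1 = 1
1 + 1 = 2
2 + 1 = 3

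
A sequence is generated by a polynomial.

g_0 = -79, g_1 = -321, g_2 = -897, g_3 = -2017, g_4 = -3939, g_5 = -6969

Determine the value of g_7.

First differences: -242, -576, -1120, -1922, -3030
Second differences: -334, -544, -802, -1108
Third differences: -210, -258, -306
Fourth differences: -48, -48
Constant fourth difference = -48, so extend:
-306 − 48 = -354;  -1108 − 354 = -1462;  -3030 − 1462 = -4492;  -6969 − 4492 = -11461
-354 − 48 = -402;  -1462 − 402 = -1864;  -4492 − 1864 = -6356;  -11461 − 6356 = -17817

-17817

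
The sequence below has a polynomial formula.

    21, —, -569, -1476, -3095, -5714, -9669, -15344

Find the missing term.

-134

Using the last 6 terms:
Δ: -907, -1619, -2619, -3955, -5675
Δ²: -712, -1000, -1336, -1720
Δ³: -288, -336, -384
Δ⁴: -48, -48
Constant fourth difference = -48.
Extend backward: -288 + 48 = -240;  -712 + 240 = -472;  -907 + 472 = -435;  -569 + 435 = -134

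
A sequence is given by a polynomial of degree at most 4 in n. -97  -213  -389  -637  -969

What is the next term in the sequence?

-116, -176, -248, -332
-60, -72, -84
-12, -12
The third differences are constant (-12).
-84 − 12 = -96;  -332 − 96 = -428;  -969 − 428 = -1397

-1397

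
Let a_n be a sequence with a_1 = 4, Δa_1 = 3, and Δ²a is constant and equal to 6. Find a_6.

79

Build the table forward from the leading diagonal:
D2: 6, 6, 6, 6, 6, 6
D1: 3, 9, 15, 21, 27, 33
a: 4, 7, 16, 31, 52, 79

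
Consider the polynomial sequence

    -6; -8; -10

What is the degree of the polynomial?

First differences: -2, -2
The first differences are constant, so the polynomial has degree 1.

1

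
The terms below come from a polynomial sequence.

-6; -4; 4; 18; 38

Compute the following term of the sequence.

D1: 2 , 8 , 14 , 20
D2: 6 , 6 , 6
Constant second difference = 6, so extend:
20 + 6 = 26;  38 + 26 = 64

64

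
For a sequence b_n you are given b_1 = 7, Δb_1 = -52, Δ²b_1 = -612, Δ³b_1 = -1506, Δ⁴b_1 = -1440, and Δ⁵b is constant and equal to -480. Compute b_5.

-11337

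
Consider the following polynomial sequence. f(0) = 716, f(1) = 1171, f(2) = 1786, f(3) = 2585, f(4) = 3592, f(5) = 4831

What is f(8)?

Δ: 455, 615, 799, 1007, 1239
Δ²: 160, 184, 208, 232
Δ³: 24, 24, 24
Constant third difference = 24, so extend:
232 + 24 = 256;  1239 + 256 = 1495;  4831 + 1495 = 6326
256 + 24 = 280;  1495 + 280 = 1775;  6326 + 1775 = 8101
280 + 24 = 304;  1775 + 304 = 2079;  8101 + 2079 = 10180

10180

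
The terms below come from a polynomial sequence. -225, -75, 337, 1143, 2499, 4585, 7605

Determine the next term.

11787

First differences: 150, 412, 806, 1356, 2086, 3020
Second differences: 262, 394, 550, 730, 934
Third differences: 132, 156, 180, 204
Fourth differences: 24, 24, 24
Fourth differences constant at 24.
204 + 24 = 228;  934 + 228 = 1162;  3020 + 1162 = 4182;  7605 + 4182 = 11787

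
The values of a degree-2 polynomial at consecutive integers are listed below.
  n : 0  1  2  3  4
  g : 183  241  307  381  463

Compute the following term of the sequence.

First differences: 58, 66, 74, 82
Second differences: 8, 8, 8
The second differences are constant (8).
82 + 8 = 90;  463 + 90 = 553

553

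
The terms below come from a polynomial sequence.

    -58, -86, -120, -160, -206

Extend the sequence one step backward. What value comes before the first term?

-36

D1: -28, -34, -40, -46
D2: -6, -6, -6
The second differences are constant at -6.
Work back: -28 + 6 = -22;  -58 + 22 = -36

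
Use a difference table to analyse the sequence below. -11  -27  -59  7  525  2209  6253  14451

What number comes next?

29317

First differences: -16, -32, 66, 518, 1684, 4044, 8198
Second differences: -16, 98, 452, 1166, 2360, 4154
Third differences: 114, 354, 714, 1194, 1794
Fourth differences: 240, 360, 480, 600
Fifth differences: 120, 120, 120
The fifth differences are constant (120).
600 + 120 = 720;  1794 + 720 = 2514;  4154 + 2514 = 6668;  8198 + 6668 = 14866;  14451 + 14866 = 29317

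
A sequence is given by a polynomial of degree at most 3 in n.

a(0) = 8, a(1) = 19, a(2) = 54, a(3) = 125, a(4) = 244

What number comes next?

423

11  35  71  119
24  36  48
12  12
Constant third difference = 12, so extend:
48 + 12 = 60;  119 + 60 = 179;  244 + 179 = 423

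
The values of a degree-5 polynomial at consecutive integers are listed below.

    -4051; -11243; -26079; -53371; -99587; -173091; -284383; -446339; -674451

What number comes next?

-987067

Δ: -7192  -14836  -27292  -46216  -73504  -111292  -161956  -228112
Δ²: -7644  -12456  -18924  -27288  -37788  -50664  -66156
Δ³: -4812  -6468  -8364  -10500  -12876  -15492
Δ⁴: -1656  -1896  -2136  -2376  -2616
Δ⁵: -240  -240  -240  -240
Constant fifth difference = -240, so extend:
-2616 − 240 = -2856;  -15492 − 2856 = -18348;  -66156 − 18348 = -84504;  -228112 − 84504 = -312616;  -674451 − 312616 = -987067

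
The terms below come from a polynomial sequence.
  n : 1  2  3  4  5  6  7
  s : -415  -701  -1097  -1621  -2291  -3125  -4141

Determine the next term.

Δ: -286  -396  -524  -670  -834  -1016
Δ²: -110  -128  -146  -164  -182
Δ³: -18  -18  -18  -18
Third differences constant at -18.
-182 − 18 = -200;  -1016 − 200 = -1216;  -4141 − 1216 = -5357

-5357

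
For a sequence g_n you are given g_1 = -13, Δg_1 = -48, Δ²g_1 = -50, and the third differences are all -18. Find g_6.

Build the table forward from the leading diagonal:
Third differences: -18, -18, -18, -18, -18, -18
Second differences: -50, -68, -86, -104, -122, -140
First differences: -48, -98, -166, -252, -356, -478
g: -13, -61, -159, -325, -577, -933

-933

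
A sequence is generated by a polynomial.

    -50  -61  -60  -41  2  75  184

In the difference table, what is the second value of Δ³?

D1: -11, 1, 19, 43, 73, 109
D2: 12, 18, 24, 30, 36
D3: 6, 6, 6, 6

6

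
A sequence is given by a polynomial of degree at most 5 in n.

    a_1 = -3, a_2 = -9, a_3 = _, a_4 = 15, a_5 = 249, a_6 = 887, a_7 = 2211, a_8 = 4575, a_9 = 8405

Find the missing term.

Using the last 6 terms:
D1: 234  638  1324  2364  3830
D2: 404  686  1040  1466
D3: 282  354  426
D4: 72  72
Constant fourth difference = 72.
Extend backward: 282 − 72 = 210;  404 − 210 = 194;  234 − 194 = 40;  15 − 40 = -25

-25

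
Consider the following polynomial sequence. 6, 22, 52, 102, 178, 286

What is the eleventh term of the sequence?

First differences: 16, 30, 50, 76, 108
Second differences: 14, 20, 26, 32
Third differences: 6, 6, 6
Constant third difference = 6, so extend:
32 + 6 = 38;  108 + 38 = 146;  286 + 146 = 432
38 + 6 = 44;  146 + 44 = 190;  432 + 190 = 622
44 + 6 = 50;  190 + 50 = 240;  622 + 240 = 862
50 + 6 = 56;  240 + 56 = 296;  862 + 296 = 1158
56 + 6 = 62;  296 + 62 = 358;  1158 + 358 = 1516

1516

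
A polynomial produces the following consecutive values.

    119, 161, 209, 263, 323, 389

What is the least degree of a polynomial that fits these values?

First differences: 42, 48, 54, 60, 66
Second differences: 6, 6, 6, 6
The second differences are constant, so the polynomial has degree 2.

2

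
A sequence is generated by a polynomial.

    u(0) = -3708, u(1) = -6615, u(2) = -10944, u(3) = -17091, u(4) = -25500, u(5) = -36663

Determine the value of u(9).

D1: -2907, -4329, -6147, -8409, -11163
D2: -1422, -1818, -2262, -2754
D3: -396, -444, -492
D4: -48, -48
Fourth differences constant at -48.
-492 − 48 = -540;  -2754 − 540 = -3294;  -11163 − 3294 = -14457;  -36663 − 14457 = -51120
-540 − 48 = -588;  -3294 − 588 = -3882;  -14457 − 3882 = -18339;  -51120 − 18339 = -69459
-588 − 48 = -636;  -3882 − 636 = -4518;  -18339 − 4518 = -22857;  -69459 − 22857 = -92316
-636 − 48 = -684;  -4518 − 684 = -5202;  -22857 − 5202 = -28059;  -92316 − 28059 = -120375

-120375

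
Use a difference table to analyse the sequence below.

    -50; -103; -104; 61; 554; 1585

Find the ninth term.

10726

First differences: -53  -1  165  493  1031
Second differences: 52  166  328  538
Third differences: 114  162  210
Fourth differences: 48  48
The fourth differences are constant (48).
210 + 48 = 258;  538 + 258 = 796;  1031 + 796 = 1827;  1585 + 1827 = 3412
258 + 48 = 306;  796 + 306 = 1102;  1827 + 1102 = 2929;  3412 + 2929 = 6341
306 + 48 = 354;  1102 + 354 = 1456;  2929 + 1456 = 4385;  6341 + 4385 = 10726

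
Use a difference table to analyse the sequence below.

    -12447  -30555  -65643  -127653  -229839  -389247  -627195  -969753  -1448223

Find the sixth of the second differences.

-104610

D1: -18108, -35088, -62010, -102186, -159408, -237948, -342558, -478470
D2: -16980, -26922, -40176, -57222, -78540, -104610, -135912
D3: -9942, -13254, -17046, -21318, -26070, -31302
D4: -3312, -3792, -4272, -4752, -5232
D5: -480, -480, -480, -480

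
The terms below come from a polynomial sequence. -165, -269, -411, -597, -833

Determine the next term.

-1125

D1: -104 , -142 , -186 , -236
D2: -38 , -44 , -50
D3: -6 , -6
Third differences constant at -6.
-50 − 6 = -56;  -236 − 56 = -292;  -833 − 292 = -1125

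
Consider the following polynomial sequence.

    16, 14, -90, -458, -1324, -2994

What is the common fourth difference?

-72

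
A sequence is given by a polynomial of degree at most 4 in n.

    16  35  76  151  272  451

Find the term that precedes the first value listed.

7

Δ: 19, 41, 75, 121, 179
Δ²: 22, 34, 46, 58
Δ³: 12, 12, 12
The third differences are constant at 12.
Work back: 22 − 12 = 10;  19 − 10 = 9;  16 − 9 = 7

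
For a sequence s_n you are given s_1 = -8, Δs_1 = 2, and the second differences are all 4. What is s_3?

0

Build the table forward from the leading diagonal:
D2: 4, 4, 4
D1: 2, 6, 10
s: -8, -6, 0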